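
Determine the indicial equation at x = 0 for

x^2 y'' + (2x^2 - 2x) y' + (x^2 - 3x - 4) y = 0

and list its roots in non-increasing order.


Divide by x^2 to reach normal form y'' + P_1(x) y' + P_2(x) y = 0 with P_1(x) = 2 - 2/x and P_2(x) = 1 - 3/x - 4/x^2.
x = 0 is a singular point because the y'-coefficient 2 - 2/x has a pole at x = 0 and the y-coefficient 1 - 3/x - 4/x^2 has a pole at x = 0.
It is a regular singular point because x P_1(x) = p(x) = 2x - 2 and x^2 P_2(x) = q(x) = x^2 - 3x - 4 are polynomials, hence analytic at x = 0.
p(0) = -2,  q(0) = -4.
Indicial equation: r(r-1) + p(0) r + q(0) = 0, i.e. r^2 + (p(0) - 1) r + q(0) = 0, i.e. r^2 - 3 r - 4 = 0.
Discriminant: (-3)^2 - 4(-4) = 25, so r = (3 ± 5)/2.
Solving: r_1 = 4, r_2 = -1.

indicial: r^2 - 3 r - 4 = 0; roots r_1 = 4, r_2 = -1


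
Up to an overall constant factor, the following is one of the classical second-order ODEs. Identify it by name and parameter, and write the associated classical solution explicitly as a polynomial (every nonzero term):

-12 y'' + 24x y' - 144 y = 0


All three coefficients share the factor -12; dividing through by -12 gives  y'' - 2x y' + 12 y = 0.
This matches the Hermite equation y'' - 2x y' + 2n y = 0 with 2n = 12, so n = 6; the polynomial solution is H_6(x).
With y = sum_k a_k x^k, matching x^k gives (k+2)(k+1) a_{k+2} = 2(k - n) a_k = 2(k - 6) a_k. The right side vanishes at k = 6, so the series with the parity of 6 terminates at degree 6.
Standard normalization: leading coefficient of H_n is 2^n, so a_6 = 2^6 = 64. Work downward with a_k = (k+1)(k+2) a_{k+2} / (2(k - n)):
  a_4 = (5)(6)(64) / (2(4 - 6)) = 1920/(-4) = -480
  a_2 = (3)(4)(-480) / (2(2 - 6)) = -5760/(-8) = 720
  a_0 = (1)(2)(720) / (2(0 - 6)) = 1440/(-12) = -120
Hence H_6(x) = 64 x^6 - 480 x^4 + 720 x^2 - 120.

H_6(x); series = 64 x^6 - 480 x^4 + 720 x^2 - 120


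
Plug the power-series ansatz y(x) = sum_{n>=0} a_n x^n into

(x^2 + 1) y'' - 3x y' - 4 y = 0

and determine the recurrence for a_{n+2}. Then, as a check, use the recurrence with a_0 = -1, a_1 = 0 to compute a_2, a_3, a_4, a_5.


Substitute y = sum_n a_n x^n.
(1 + 1 x^2) y'' contributes (n+2)(n+1) a_{n+2} + n(n-1) a_n at x^n.
-3 x y'(x) contributes -3 n a_n at x^n.
-4 y(x) contributes -4 a_n at x^n.
Matching x^n: (n+2)(n+1) a_{n+2} + (n(n-1) - 3 n - 4) a_n = 0.
Thus a_{n+2} = (-n(n-1) + 3 n + 4) / ((n+1)(n+2)) * a_n.

Check with a_0 = -1, a_1 = 0 (apply the recurrence for n = 0, 1, 2, 3): a_0 = -1, a_1 = 0, a_2 = -2, a_3 = 0, a_4 = -4/3, a_5 = 0.

a_(n+2) = (-n(n-1) + 3 n + 4) / ((n+1)(n+2)) * a_n; check: a_0 = -1, a_1 = 0, a_2 = -2, a_3 = 0, a_4 = -4/3, a_5 = 0


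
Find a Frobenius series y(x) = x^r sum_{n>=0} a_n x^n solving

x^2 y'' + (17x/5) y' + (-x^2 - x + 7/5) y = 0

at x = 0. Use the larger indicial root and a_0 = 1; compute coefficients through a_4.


Write in Frobenius form y'' + (p(x)/x) y' + (q(x)/x^2) y = 0:
  p(x) = 17/5,  q(x) = -x^2 - x + 7/5.
Indicial equation: r(r-1) + (17/5) r + (7/5) = 0 -> roots r_1 = -1, r_2 = -7/5.
Take r = r_1 = -1. Let y(x) = x^r sum_{n>=0} a_n x^n with a_0 = 1.
Substitute y = x^r sum a_n x^n and match x^{r+n}. The recurrence is
  D(n) a_n - 1 a_{n-1} - 1 a_{n-2} = 0,  where D(n) = (r+n)(r+n-1) + (17/5)(r+n) + (7/5).
  a_n = [1 a_{n-1} + 1 a_{n-2}] / D(n).
Since the indicial polynomial factors as (r - r_1)(r - r_2), D(n) = (r_1 + n - r_1)(r_1 + n - r_2) = n(n + 2/5).
Evaluating step by step (a_0 = 1):
  n = 1: D(1) = 1(1 + 2/5) = 7/5; numerator = 1(1) = 1; a_1 = (1)/(7/5) = 5/7
  n = 2: D(2) = 2(2 + 2/5) = 24/5; numerator = 1(5/7) + 1(1) = 12/7; a_2 = (12/7)/(24/5) = 5/14
  n = 3: D(3) = 3(3 + 2/5) = 51/5; numerator = 1(5/14) + 1(5/7) = 15/14; a_3 = (15/14)/(51/5) = 25/238
  n = 4: D(4) = 4(4 + 2/5) = 88/5; numerator = 1(25/238) + 1(5/14) = 55/119; a_4 = (55/119)/(88/5) = 25/952

r = -1; a_0 = 1; a_1 = 5/7; a_2 = 5/14; a_3 = 25/238; a_4 = 25/952


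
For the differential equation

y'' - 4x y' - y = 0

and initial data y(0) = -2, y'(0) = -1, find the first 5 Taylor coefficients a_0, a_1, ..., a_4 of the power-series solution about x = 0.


Ansatz: y(x) = sum_{n>=0} a_n x^n, so y'(x) = sum_{n>=1} n a_n x^(n-1) and y''(x) = sum_{n>=2} n(n-1) a_n x^(n-2).
Substitute into P(x) y'' + Q(x) y' + R(x) y = 0 with P(x) = 1, Q(x) = -4x, R(x) = -1, and match powers of x.
Initial conditions: a_0 = -2, a_1 = -1.
Setting the coefficient of each power of x to zero and solving order by order (substituting the coefficients already found):
  x^0: 2 a_2 - a_0 = 0  ->  2 a_2 = a_0 = -2  ->  a_2 = -1
  x^1: 6 a_3 - 5 a_1 = 0  ->  6 a_3 = 5 a_1 = -5  ->  a_3 = -5/6
  x^2: 12 a_4 - 9 a_2 = 0  ->  12 a_4 = 9 a_2 = -9  ->  a_4 = -3/4
Truncated series: y(x) = -2 - x - x^2 - (5/6) x^3 - (3/4) x^4 + O(x^5).

a_0 = -2; a_1 = -1; a_2 = -1; a_3 = -5/6; a_4 = -3/4


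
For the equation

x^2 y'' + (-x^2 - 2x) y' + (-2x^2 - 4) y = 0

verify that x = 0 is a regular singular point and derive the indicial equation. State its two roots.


Divide by x^2 to reach normal form y'' + P_1(x) y' + P_2(x) y = 0 with P_1(x) = -1 - 2/x and P_2(x) = -2 - 4/x^2.
x = 0 is a singular point because the y'-coefficient -1 - 2/x has a pole at x = 0 and the y-coefficient -2 - 4/x^2 has a pole at x = 0.
It is a regular singular point because x P_1(x) = p(x) = -x - 2 and x^2 P_2(x) = q(x) = -2x^2 - 4 are polynomials, hence analytic at x = 0.
p(0) = -2,  q(0) = -4.
Indicial equation: r(r-1) + p(0) r + q(0) = 0, i.e. r^2 + (p(0) - 1) r + q(0) = 0, i.e. r^2 - 3 r - 4 = 0.
Discriminant: (-3)^2 - 4(-4) = 25, so r = (3 ± 5)/2.
Solving: r_1 = 4, r_2 = -1.

indicial: r^2 - 3 r - 4 = 0; roots r_1 = 4, r_2 = -1


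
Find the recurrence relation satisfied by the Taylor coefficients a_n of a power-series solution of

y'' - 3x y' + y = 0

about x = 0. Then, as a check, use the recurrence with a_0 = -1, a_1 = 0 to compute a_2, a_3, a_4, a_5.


Substitute y = sum_n a_n x^n.
y''(x) has coefficient (n+2)(n+1) a_{n+2} at x^n;
-3 x y'(x) has coefficient -3 n a_n at x^n (shift);
y(x) has coefficient 1 a_n at x^n.
Matching x^n: (n+2)(n+1) a_{n+2} + (-3n + 1) a_n = 0.
Thus a_{n+2} = (3n - 1) / ((n+1)(n+2)) * a_n.

Check with a_0 = -1, a_1 = 0 (apply the recurrence for n = 0, 1, 2, 3): a_0 = -1, a_1 = 0, a_2 = 1/2, a_3 = 0, a_4 = 5/24, a_5 = 0.

a_(n+2) = (3n - 1) / ((n+1)(n+2)) * a_n; check: a_0 = -1, a_1 = 0, a_2 = 1/2, a_3 = 0, a_4 = 5/24, a_5 = 0


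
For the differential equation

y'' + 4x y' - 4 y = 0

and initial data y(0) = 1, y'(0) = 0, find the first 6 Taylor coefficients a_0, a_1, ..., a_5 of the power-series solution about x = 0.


Ansatz: y(x) = sum_{n>=0} a_n x^n, so y'(x) = sum_{n>=1} n a_n x^(n-1) and y''(x) = sum_{n>=2} n(n-1) a_n x^(n-2).
Substitute into P(x) y'' + Q(x) y' + R(x) y = 0 with P(x) = 1, Q(x) = 4x, R(x) = -4, and match powers of x.
Initial conditions: a_0 = 1, a_1 = 0.
Setting the coefficient of each power of x to zero and solving order by order (substituting the coefficients already found):
  x^0: 2 a_2 - 4 a_0 = 0  ->  2 a_2 = 4 a_0 = 4  ->  a_2 = 2
  x^1: 6 a_3 = 0  ->  a_3 = 0
  x^2: 12 a_4 + 4 a_2 = 0  ->  12 a_4 = -4 a_2 = -8  ->  a_4 = -2/3
  x^3: 20 a_5 + 8 a_3 = 0  ->  20 a_5 = -8 a_3 = 0  ->  a_5 = 0
Truncated series: y(x) = 1 + 2 x^2 - (2/3) x^4 + O(x^6).

a_0 = 1; a_1 = 0; a_2 = 2; a_3 = 0; a_4 = -2/3; a_5 = 0


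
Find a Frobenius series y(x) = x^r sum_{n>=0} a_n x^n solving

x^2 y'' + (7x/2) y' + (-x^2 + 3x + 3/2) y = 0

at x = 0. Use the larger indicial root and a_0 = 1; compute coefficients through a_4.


Write in Frobenius form y'' + (p(x)/x) y' + (q(x)/x^2) y = 0:
  p(x) = 7/2,  q(x) = -x^2 + 3x + 3/2.
Indicial equation: r(r-1) + (7/2) r + (3/2) = 0 -> roots r_1 = -1, r_2 = -3/2.
Take r = r_1 = -1. Let y(x) = x^r sum_{n>=0} a_n x^n with a_0 = 1.
Substitute y = x^r sum a_n x^n and match x^{r+n}. The recurrence is
  D(n) a_n + 3 a_{n-1} - 1 a_{n-2} = 0,  where D(n) = (r+n)(r+n-1) + (7/2)(r+n) + (3/2).
  a_n = [-3 a_{n-1} + 1 a_{n-2}] / D(n).
Since the indicial polynomial factors as (r - r_1)(r - r_2), D(n) = (r_1 + n - r_1)(r_1 + n - r_2) = n(n + 1/2).
Evaluating step by step (a_0 = 1):
  n = 1: D(1) = 1(1 + 1/2) = 3/2; numerator = -3(1) = -3; a_1 = (-3)/(3/2) = -2
  n = 2: D(2) = 2(2 + 1/2) = 5; numerator = -3(-2) + 1(1) = 7; a_2 = (7)/(5) = 7/5
  n = 3: D(3) = 3(3 + 1/2) = 21/2; numerator = -3(7/5) + 1(-2) = -31/5; a_3 = (-31/5)/(21/2) = -62/105
  n = 4: D(4) = 4(4 + 1/2) = 18; numerator = -3(-62/105) + 1(7/5) = 111/35; a_4 = (111/35)/(18) = 37/210

r = -1; a_0 = 1; a_1 = -2; a_2 = 7/5; a_3 = -62/105; a_4 = 37/210


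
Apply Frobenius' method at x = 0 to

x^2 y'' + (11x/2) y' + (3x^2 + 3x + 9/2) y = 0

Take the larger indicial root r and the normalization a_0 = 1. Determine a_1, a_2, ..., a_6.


Write in Frobenius form y'' + (p(x)/x) y' + (q(x)/x^2) y = 0:
  p(x) = 11/2,  q(x) = 3x^2 + 3x + 9/2.
Indicial equation: r(r-1) + (11/2) r + (9/2) = 0 -> roots r_1 = -3/2, r_2 = -3.
Take r = r_1 = -3/2. Let y(x) = x^r sum_{n>=0} a_n x^n with a_0 = 1.
Substitute y = x^r sum a_n x^n and match x^{r+n}. The recurrence is
  D(n) a_n + 3 a_{n-1} + 3 a_{n-2} = 0,  where D(n) = (r+n)(r+n-1) + (11/2)(r+n) + (9/2).
  a_n = [-3 a_{n-1} - 3 a_{n-2}] / D(n).
Since the indicial polynomial factors as (r - r_1)(r - r_2), D(n) = (r_1 + n - r_1)(r_1 + n - r_2) = n(n + 3/2).
Evaluating step by step (a_0 = 1):
  n = 1: D(1) = 1(1 + 3/2) = 5/2; numerator = -3(1) = -3; a_1 = (-3)/(5/2) = -6/5
  n = 2: D(2) = 2(2 + 3/2) = 7; numerator = -3(-6/5) - 3(1) = 3/5; a_2 = (3/5)/(7) = 3/35
  n = 3: D(3) = 3(3 + 3/2) = 27/2; numerator = -3(3/35) - 3(-6/5) = 117/35; a_3 = (117/35)/(27/2) = 26/105
  n = 4: D(4) = 4(4 + 3/2) = 22; numerator = -3(26/105) - 3(3/35) = -1; a_4 = (-1)/(22) = -1/22
  n = 5: D(5) = 5(5 + 3/2) = 65/2; numerator = -3(-1/22) - 3(26/105) = -467/770; a_5 = (-467/770)/(65/2) = -467/25025
  n = 6: D(6) = 6(6 + 3/2) = 45; numerator = -3(-467/25025) - 3(-1/22) = 9627/50050; a_6 = (9627/50050)/(45) = 3209/750750

r = -3/2; a_0 = 1; a_1 = -6/5; a_2 = 3/35; a_3 = 26/105; a_4 = -1/22; a_5 = -467/25025; a_6 = 3209/750750


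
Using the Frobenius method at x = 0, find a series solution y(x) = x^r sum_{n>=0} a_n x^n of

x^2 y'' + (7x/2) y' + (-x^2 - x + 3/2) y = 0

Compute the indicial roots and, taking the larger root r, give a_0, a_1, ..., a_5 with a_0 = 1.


Write in Frobenius form y'' + (p(x)/x) y' + (q(x)/x^2) y = 0:
  p(x) = 7/2,  q(x) = -x^2 - x + 3/2.
Indicial equation: r(r-1) + (7/2) r + (3/2) = 0 -> roots r_1 = -1, r_2 = -3/2.
Take r = r_1 = -1. Let y(x) = x^r sum_{n>=0} a_n x^n with a_0 = 1.
Substitute y = x^r sum a_n x^n and match x^{r+n}. The recurrence is
  D(n) a_n - 1 a_{n-1} - 1 a_{n-2} = 0,  where D(n) = (r+n)(r+n-1) + (7/2)(r+n) + (3/2).
  a_n = [1 a_{n-1} + 1 a_{n-2}] / D(n).
Since the indicial polynomial factors as (r - r_1)(r - r_2), D(n) = (r_1 + n - r_1)(r_1 + n - r_2) = n(n + 1/2).
Evaluating step by step (a_0 = 1):
  n = 1: D(1) = 1(1 + 1/2) = 3/2; numerator = 1(1) = 1; a_1 = (1)/(3/2) = 2/3
  n = 2: D(2) = 2(2 + 1/2) = 5; numerator = 1(2/3) + 1(1) = 5/3; a_2 = (5/3)/(5) = 1/3
  n = 3: D(3) = 3(3 + 1/2) = 21/2; numerator = 1(1/3) + 1(2/3) = 1; a_3 = (1)/(21/2) = 2/21
  n = 4: D(4) = 4(4 + 1/2) = 18; numerator = 1(2/21) + 1(1/3) = 3/7; a_4 = (3/7)/(18) = 1/42
  n = 5: D(5) = 5(5 + 1/2) = 55/2; numerator = 1(1/42) + 1(2/21) = 5/42; a_5 = (5/42)/(55/2) = 1/231

r = -1; a_0 = 1; a_1 = 2/3; a_2 = 1/3; a_3 = 2/21; a_4 = 1/42; a_5 = 1/231


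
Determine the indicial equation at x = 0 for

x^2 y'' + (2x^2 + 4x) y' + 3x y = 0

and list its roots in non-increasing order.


Divide by x^2 to reach normal form y'' + P_1(x) y' + P_2(x) y = 0 with P_1(x) = 2 + 4/x and P_2(x) = 3/x.
x = 0 is a singular point because the y'-coefficient 2 + 4/x has a pole at x = 0 and the y-coefficient 3/x has a pole at x = 0.
It is a regular singular point because x P_1(x) = p(x) = 2x + 4 and x^2 P_2(x) = q(x) = 3x are polynomials, hence analytic at x = 0.
p(0) = 4,  q(0) = 0.
Indicial equation: r(r-1) + p(0) r + q(0) = 0, i.e. r^2 + (p(0) - 1) r + q(0) = 0, i.e. r^2 + 3 r = 0.
Discriminant: (3)^2 - 4(0) = 9, so r = (-3 ± 3)/2.
Solving: r_1 = 0, r_2 = -3.

indicial: r^2 + 3 r = 0; roots r_1 = 0, r_2 = -3


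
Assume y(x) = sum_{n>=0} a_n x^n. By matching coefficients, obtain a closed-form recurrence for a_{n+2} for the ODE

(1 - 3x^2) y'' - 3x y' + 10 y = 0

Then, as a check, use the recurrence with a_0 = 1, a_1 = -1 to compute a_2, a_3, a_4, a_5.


Substitute y = sum_n a_n x^n.
(1 - 3 x^2) y'' contributes (n+2)(n+1) a_{n+2} - 3 n(n-1) a_n at x^n.
-3 x y'(x) contributes -3 n a_n at x^n.
10 y(x) contributes 10 a_n at x^n.
Matching x^n: (n+2)(n+1) a_{n+2} + (-3 n(n-1) - 3 n + 10) a_n = 0.
Thus a_{n+2} = (3 n(n-1) + 3 n - 10) / ((n+1)(n+2)) * a_n.

Check with a_0 = 1, a_1 = -1 (apply the recurrence for n = 0, 1, 2, 3): a_0 = 1, a_1 = -1, a_2 = -5, a_3 = 7/6, a_4 = -5/6, a_5 = 119/120.

a_(n+2) = (3 n(n-1) + 3 n - 10) / ((n+1)(n+2)) * a_n; check: a_0 = 1, a_1 = -1, a_2 = -5, a_3 = 7/6, a_4 = -5/6, a_5 = 119/120


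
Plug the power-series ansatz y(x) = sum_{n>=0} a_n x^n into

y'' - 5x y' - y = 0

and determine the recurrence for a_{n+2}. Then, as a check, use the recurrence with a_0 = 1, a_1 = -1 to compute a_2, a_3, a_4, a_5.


Substitute y = sum_n a_n x^n.
y''(x) has coefficient (n+2)(n+1) a_{n+2} at x^n;
-5 x y'(x) has coefficient -5 n a_n at x^n (shift);
-y(x) has coefficient -1 a_n at x^n.
Matching x^n: (n+2)(n+1) a_{n+2} + (-5n - 1) a_n = 0.
Thus a_{n+2} = (5n + 1) / ((n+1)(n+2)) * a_n.

Check with a_0 = 1, a_1 = -1 (apply the recurrence for n = 0, 1, 2, 3): a_0 = 1, a_1 = -1, a_2 = 1/2, a_3 = -1, a_4 = 11/24, a_5 = -4/5.

a_(n+2) = (5n + 1) / ((n+1)(n+2)) * a_n; check: a_0 = 1, a_1 = -1, a_2 = 1/2, a_3 = -1, a_4 = 11/24, a_5 = -4/5


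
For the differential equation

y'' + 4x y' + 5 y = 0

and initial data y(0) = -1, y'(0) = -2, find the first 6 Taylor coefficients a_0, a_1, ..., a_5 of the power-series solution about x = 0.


Ansatz: y(x) = sum_{n>=0} a_n x^n, so y'(x) = sum_{n>=1} n a_n x^(n-1) and y''(x) = sum_{n>=2} n(n-1) a_n x^(n-2).
Substitute into P(x) y'' + Q(x) y' + R(x) y = 0 with P(x) = 1, Q(x) = 4x, R(x) = 5, and match powers of x.
Initial conditions: a_0 = -1, a_1 = -2.
Setting the coefficient of each power of x to zero and solving order by order (substituting the coefficients already found):
  x^0: 2 a_2 + 5 a_0 = 0  ->  2 a_2 = -5 a_0 = 5  ->  a_2 = 5/2
  x^1: 6 a_3 + 9 a_1 = 0  ->  6 a_3 = -9 a_1 = 18  ->  a_3 = 3
  x^2: 12 a_4 + 13 a_2 = 0  ->  12 a_4 = -13 a_2 = -65/2  ->  a_4 = -65/24
  x^3: 20 a_5 + 17 a_3 = 0  ->  20 a_5 = -17 a_3 = -51  ->  a_5 = -51/20
Truncated series: y(x) = -1 - 2 x + (5/2) x^2 + 3 x^3 - (65/24) x^4 - (51/20) x^5 + O(x^6).

a_0 = -1; a_1 = -2; a_2 = 5/2; a_3 = 3; a_4 = -65/24; a_5 = -51/20


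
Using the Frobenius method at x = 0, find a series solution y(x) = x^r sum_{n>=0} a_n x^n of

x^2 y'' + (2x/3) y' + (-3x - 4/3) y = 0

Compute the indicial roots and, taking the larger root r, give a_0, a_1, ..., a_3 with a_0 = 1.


Write in Frobenius form y'' + (p(x)/x) y' + (q(x)/x^2) y = 0:
  p(x) = 2/3,  q(x) = -3x - 4/3.
Indicial equation: r(r-1) + (2/3) r + (-4/3) = 0 -> roots r_1 = 4/3, r_2 = -1.
Take r = r_1 = 4/3. Let y(x) = x^r sum_{n>=0} a_n x^n with a_0 = 1.
Substitute y = x^r sum a_n x^n and match x^{r+n}. The recurrence is
  D(n) a_n - 3 a_{n-1} = 0,  where D(n) = (r+n)(r+n-1) + (2/3)(r+n) + (-4/3).
  a_n = 3 / D(n) * a_{n-1}.
Since the indicial polynomial factors as (r - r_1)(r - r_2), D(n) = (r_1 + n - r_1)(r_1 + n - r_2) = n(n + 7/3).
Evaluating step by step (a_0 = 1):
  n = 1: D(1) = 1(1 + 7/3) = 10/3; numerator = 3(1) = 3; a_1 = (3)/(10/3) = 9/10
  n = 2: D(2) = 2(2 + 7/3) = 26/3; numerator = 3(9/10) = 27/10; a_2 = (27/10)/(26/3) = 81/260
  n = 3: D(3) = 3(3 + 7/3) = 16; numerator = 3(81/260) = 243/260; a_3 = (243/260)/(16) = 243/4160

r = 4/3; a_0 = 1; a_1 = 9/10; a_2 = 81/260; a_3 = 243/4160


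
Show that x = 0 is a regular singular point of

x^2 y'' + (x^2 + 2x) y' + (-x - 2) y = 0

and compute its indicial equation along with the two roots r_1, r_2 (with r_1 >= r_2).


Divide by x^2 to reach normal form y'' + P_1(x) y' + P_2(x) y = 0 with P_1(x) = 1 + 2/x and P_2(x) = -1/x - 2/x^2.
x = 0 is a singular point because the y'-coefficient 1 + 2/x has a pole at x = 0 and the y-coefficient -1/x - 2/x^2 has a pole at x = 0.
It is a regular singular point because x P_1(x) = p(x) = x + 2 and x^2 P_2(x) = q(x) = -x - 2 are polynomials, hence analytic at x = 0.
p(0) = 2,  q(0) = -2.
Indicial equation: r(r-1) + p(0) r + q(0) = 0, i.e. r^2 + (p(0) - 1) r + q(0) = 0, i.e. r^2 + 1 r - 2 = 0.
Discriminant: (1)^2 - 4(-2) = 9, so r = (-1 ± 3)/2.
Solving: r_1 = 1, r_2 = -2.

indicial: r^2 + 1 r - 2 = 0; roots r_1 = 1, r_2 = -2


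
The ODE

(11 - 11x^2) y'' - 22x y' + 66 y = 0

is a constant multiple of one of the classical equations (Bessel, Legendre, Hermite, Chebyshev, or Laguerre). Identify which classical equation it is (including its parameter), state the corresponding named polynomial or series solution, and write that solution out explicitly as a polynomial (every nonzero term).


All three coefficients share the factor 11; dividing through by 11 gives  (1 - x^2) y'' - 2x y' + 6 y = 0.
This matches the Legendre equation (1 - x^2) y'' - 2x y' + n(n+1) y = 0 (note the -2x y' term) with n(n+1) = 6, so n = 2; the polynomial solution is P_2(x).
With y = sum_k a_k x^k, matching x^k gives (k+2)(k+1) a_{k+2} = [k(k+1) - n(n+1)] a_k = (k - 2)(k + 3) a_k. The right side vanishes at k = 2, so the series with the parity of 2 terminates at degree 2.
Standard normalization (P_n(1) = 1): leading coefficient (2n)!/(2^n (n!)^2) = 24/(4*4) = 3/2, so a_2 = 3/2. Work downward with a_k = (k+1)(k+2) a_{k+2} / ((k - 2)(k + 3)):
  a_0 = (1)(2)(3/2) / ((0 - 2)(0 + 3)) = 3/(-6) = -1/2
Hence P_2(x) = 3 x^2/2 - 1/2.

P_2(x); series = 3 x^2/2 - 1/2


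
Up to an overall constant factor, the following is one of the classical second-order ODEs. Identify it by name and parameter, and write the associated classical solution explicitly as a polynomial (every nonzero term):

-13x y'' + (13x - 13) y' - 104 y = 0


All three coefficients share the factor -13; dividing through by -13 gives  x y'' + (1 - x) y' + 8 y = 0.
This matches the Laguerre equation x y'' + (1 - x) y' + n y = 0 with n = 8; the polynomial solution is L_8(x).
With y = sum_k a_k x^k, matching x^k gives (k+1)k a_{k+1} + (k+1) a_{k+1} - k a_k + n a_k = 0, i.e. (k+1)^2 a_{k+1} = (k - n) a_k = (k - 8) a_k. The right side vanishes at k = 8, so the series terminates at degree 8.
Standard normalization L_n(0) = 1 gives a_0 = 1. Work upward with a_{k+1} = (k - 8) a_k / (k+1)^2:
  a_1 = (0 - 8)(1) / 1^2 = -8/1 = -8
  a_2 = (1 - 8)(-8) / 2^2 = 56/4 = 14
  a_3 = (2 - 8)(14) / 3^2 = -84/9 = -28/3
  a_4 = (3 - 8)(-28/3) / 4^2 = (140/3)/16 = 35/12
  a_5 = (4 - 8)(35/12) / 5^2 = (-35/3)/25 = -7/15
  a_6 = (5 - 8)(-7/15) / 6^2 = (7/5)/36 = 7/180
  a_7 = (6 - 8)(7/180) / 7^2 = (-7/90)/49 = -1/630
  a_8 = (7 - 8)(-1/630) / 8^2 = (1/630)/64 = 1/40320
Hence L_8(x) = x^8/40320 - x^7/630 + 7 x^6/180 - 7 x^5/15 + 35 x^4/12 - 28 x^3/3 + 14 x^2 - 8 x + 1.

L_8(x); series = x^8/40320 - x^7/630 + 7 x^6/180 - 7 x^5/15 + 35 x^4/12 - 28 x^3/3 + 14 x^2 - 8 x + 1


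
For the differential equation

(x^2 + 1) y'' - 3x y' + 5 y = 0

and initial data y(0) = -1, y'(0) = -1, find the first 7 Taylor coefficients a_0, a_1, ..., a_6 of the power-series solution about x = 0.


Ansatz: y(x) = sum_{n>=0} a_n x^n, so y'(x) = sum_{n>=1} n a_n x^(n-1) and y''(x) = sum_{n>=2} n(n-1) a_n x^(n-2).
Substitute into P(x) y'' + Q(x) y' + R(x) y = 0 with P(x) = x^2 + 1, Q(x) = -3x, R(x) = 5, and match powers of x.
Initial conditions: a_0 = -1, a_1 = -1.
Setting the coefficient of each power of x to zero and solving order by order (substituting the coefficients already found):
  x^0: 2 a_2 + 5 a_0 = 0  ->  2 a_2 = -5 a_0 = 5  ->  a_2 = 5/2
  x^1: 6 a_3 + 2 a_1 = 0  ->  6 a_3 = -2 a_1 = 2  ->  a_3 = 1/3
  x^2: 12 a_4 + a_2 = 0  ->  12 a_4 = -a_2 = -5/2  ->  a_4 = -5/24
  x^3: 20 a_5 + 2 a_3 = 0  ->  20 a_5 = -2 a_3 = -2/3  ->  a_5 = -1/30
  x^4: 30 a_6 + 5 a_4 = 0  ->  30 a_6 = -5 a_4 = 25/24  ->  a_6 = 5/144
Truncated series: y(x) = -1 - x + (5/2) x^2 + (1/3) x^3 - (5/24) x^4 - (1/30) x^5 + (5/144) x^6 + O(x^7).

a_0 = -1; a_1 = -1; a_2 = 5/2; a_3 = 1/3; a_4 = -5/24; a_5 = -1/30; a_6 = 5/144


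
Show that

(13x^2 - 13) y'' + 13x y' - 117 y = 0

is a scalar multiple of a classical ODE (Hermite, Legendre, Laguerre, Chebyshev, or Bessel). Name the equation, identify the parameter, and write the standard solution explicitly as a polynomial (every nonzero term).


All three coefficients share the factor -13; dividing through by -13 gives  (1 - x^2) y'' - x y' + 9 y = 0.
This matches the Chebyshev equation (1 - x^2) y'' - x y' + n^2 y = 0 (note the -x y' term, not -2x y') with n^2 = 9, so n = 3; the polynomial solution is T_3(x).
With y = sum_k a_k x^k, matching x^k gives (k+2)(k+1) a_{k+2} = (k^2 - n^2) a_k = (k - 3)(k + 3) a_k. The right side vanishes at k = 3, so the series with the parity of 3 terminates at degree 3.
Standard normalization: leading coefficient of T_n is 2^(n-1), so a_3 = 2^2 = 4. Work downward with a_k = (k+1)(k+2) a_{k+2} / ((k - 3)(k + 3)):
  a_1 = (2)(3)(4) / ((1 - 3)(1 + 3)) = 24/(-8) = -3
Hence T_3(x) = 4 x^3 - 3 x.

T_3(x); series = 4 x^3 - 3 x


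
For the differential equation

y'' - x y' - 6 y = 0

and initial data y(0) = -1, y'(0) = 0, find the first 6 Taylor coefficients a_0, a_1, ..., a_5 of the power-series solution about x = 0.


Ansatz: y(x) = sum_{n>=0} a_n x^n, so y'(x) = sum_{n>=1} n a_n x^(n-1) and y''(x) = sum_{n>=2} n(n-1) a_n x^(n-2).
Substitute into P(x) y'' + Q(x) y' + R(x) y = 0 with P(x) = 1, Q(x) = -x, R(x) = -6, and match powers of x.
Initial conditions: a_0 = -1, a_1 = 0.
Setting the coefficient of each power of x to zero and solving order by order (substituting the coefficients already found):
  x^0: 2 a_2 - 6 a_0 = 0  ->  2 a_2 = 6 a_0 = -6  ->  a_2 = -3
  x^1: 6 a_3 - 7 a_1 = 0  ->  6 a_3 = 7 a_1 = 0  ->  a_3 = 0
  x^2: 12 a_4 - 8 a_2 = 0  ->  12 a_4 = 8 a_2 = -24  ->  a_4 = -2
  x^3: 20 a_5 - 9 a_3 = 0  ->  20 a_5 = 9 a_3 = 0  ->  a_5 = 0
Truncated series: y(x) = -1 - 3 x^2 - 2 x^4 + O(x^6).

a_0 = -1; a_1 = 0; a_2 = -3; a_3 = 0; a_4 = -2; a_5 = 0


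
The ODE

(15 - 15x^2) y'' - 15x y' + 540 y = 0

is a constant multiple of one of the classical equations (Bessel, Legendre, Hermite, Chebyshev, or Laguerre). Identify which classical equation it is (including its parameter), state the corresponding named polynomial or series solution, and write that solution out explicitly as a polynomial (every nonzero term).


All three coefficients share the factor 15; dividing through by 15 gives  (1 - x^2) y'' - x y' + 36 y = 0.
This matches the Chebyshev equation (1 - x^2) y'' - x y' + n^2 y = 0 (note the -x y' term, not -2x y') with n^2 = 36, so n = 6; the polynomial solution is T_6(x).
With y = sum_k a_k x^k, matching x^k gives (k+2)(k+1) a_{k+2} = (k^2 - n^2) a_k = (k - 6)(k + 6) a_k. The right side vanishes at k = 6, so the series with the parity of 6 terminates at degree 6.
Standard normalization: leading coefficient of T_n is 2^(n-1), so a_6 = 2^5 = 32. Work downward with a_k = (k+1)(k+2) a_{k+2} / ((k - 6)(k + 6)):
  a_4 = (5)(6)(32) / ((4 - 6)(4 + 6)) = 960/(-20) = -48
  a_2 = (3)(4)(-48) / ((2 - 6)(2 + 6)) = -576/(-32) = 18
  a_0 = (1)(2)(18) / ((0 - 6)(0 + 6)) = 36/(-36) = -1
Hence T_6(x) = 32 x^6 - 48 x^4 + 18 x^2 - 1.

T_6(x); series = 32 x^6 - 48 x^4 + 18 x^2 - 1


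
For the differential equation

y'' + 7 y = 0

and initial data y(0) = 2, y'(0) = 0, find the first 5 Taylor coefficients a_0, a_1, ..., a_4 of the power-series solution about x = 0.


Ansatz: y(x) = sum_{n>=0} a_n x^n, so y'(x) = sum_{n>=1} n a_n x^(n-1) and y''(x) = sum_{n>=2} n(n-1) a_n x^(n-2).
Substitute into P(x) y'' + Q(x) y' + R(x) y = 0 with P(x) = 1, Q(x) = 0, R(x) = 7, and match powers of x.
Initial conditions: a_0 = 2, a_1 = 0.
Setting the coefficient of each power of x to zero and solving order by order (substituting the coefficients already found):
  x^0: 2 a_2 + 7 a_0 = 0  ->  2 a_2 = -7 a_0 = -14  ->  a_2 = -7
  x^1: 6 a_3 + 7 a_1 = 0  ->  6 a_3 = -7 a_1 = 0  ->  a_3 = 0
  x^2: 12 a_4 + 7 a_2 = 0  ->  12 a_4 = -7 a_2 = 49  ->  a_4 = 49/12
Truncated series: y(x) = 2 - 7 x^2 + (49/12) x^4 + O(x^5).

a_0 = 2; a_1 = 0; a_2 = -7; a_3 = 0; a_4 = 49/12


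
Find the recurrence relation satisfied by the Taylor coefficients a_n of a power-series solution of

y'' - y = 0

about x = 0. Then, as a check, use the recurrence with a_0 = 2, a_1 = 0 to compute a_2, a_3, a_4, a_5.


Substitute y = sum_n a_n x^n into y'' + (const) y = 0.
y''(x) = sum_{n>=0} (n+2)(n+1) a_{n+2} x^n.
The ODE becomes sum_n [(n+2)(n+1) a_{n+2} - 1 a_n] x^n = 0.
Setting each coefficient to zero gives the recurrence:
  (n+2)(n+1) a_{n+2} - 1 a_n = 0,
  a_{n+2} = 1 / ((n+1)(n+2)) a_n.

Check with a_0 = 2, a_1 = 0 (apply the recurrence for n = 0, 1, 2, 3): a_0 = 2, a_1 = 0, a_2 = 1, a_3 = 0, a_4 = 1/12, a_5 = 0.

a_{n+2} = 1/((n+1)(n+2)) * a_n; check: a_0 = 2, a_1 = 0, a_2 = 1, a_3 = 0, a_4 = 1/12, a_5 = 0


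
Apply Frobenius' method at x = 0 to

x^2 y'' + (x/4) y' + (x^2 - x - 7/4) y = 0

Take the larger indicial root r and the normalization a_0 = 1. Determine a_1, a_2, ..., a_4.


Write in Frobenius form y'' + (p(x)/x) y' + (q(x)/x^2) y = 0:
  p(x) = 1/4,  q(x) = x^2 - x - 7/4.
Indicial equation: r(r-1) + (1/4) r + (-7/4) = 0 -> roots r_1 = 7/4, r_2 = -1.
Take r = r_1 = 7/4. Let y(x) = x^r sum_{n>=0} a_n x^n with a_0 = 1.
Substitute y = x^r sum a_n x^n and match x^{r+n}. The recurrence is
  D(n) a_n - 1 a_{n-1} + 1 a_{n-2} = 0,  where D(n) = (r+n)(r+n-1) + (1/4)(r+n) + (-7/4).
  a_n = [1 a_{n-1} - 1 a_{n-2}] / D(n).
Since the indicial polynomial factors as (r - r_1)(r - r_2), D(n) = (r_1 + n - r_1)(r_1 + n - r_2) = n(n + 11/4).
Evaluating step by step (a_0 = 1):
  n = 1: D(1) = 1(1 + 11/4) = 15/4; numerator = 1(1) = 1; a_1 = (1)/(15/4) = 4/15
  n = 2: D(2) = 2(2 + 11/4) = 19/2; numerator = 1(4/15) - 1(1) = -11/15; a_2 = (-11/15)/(19/2) = -22/285
  n = 3: D(3) = 3(3 + 11/4) = 69/4; numerator = 1(-22/285) - 1(4/15) = -98/285; a_3 = (-98/285)/(69/4) = -392/19665
  n = 4: D(4) = 4(4 + 11/4) = 27; numerator = 1(-392/19665) - 1(-22/285) = 1126/19665; a_4 = (1126/19665)/(27) = 1126/530955

r = 7/4; a_0 = 1; a_1 = 4/15; a_2 = -22/285; a_3 = -392/19665; a_4 = 1126/530955


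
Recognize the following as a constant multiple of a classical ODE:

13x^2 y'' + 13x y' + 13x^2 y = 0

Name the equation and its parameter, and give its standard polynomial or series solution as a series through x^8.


All three coefficients share the factor 13; dividing through by 13 gives  x^2 y'' + x y' + x^2 y = 0.
This matches the Bessel equation x^2 y'' + x y' + (x^2 - nu^2) y = 0 with nu^2 = 0, so nu = 0; the solution bounded at x = 0 is J_0(x).
Frobenius at x = 0: indicial roots ±nu; for r = nu the recurrence k(k + 2nu) c_k = -c_{k-2} gives the standard series J_nu(x) = sum_{k>=0} (-1)^k / (k! (k+nu)!) (x/2)^(2k+nu). Evaluate the first 5 terms:
  k = 0: (-1)^0 / (0! * 0! * 2^0) x^0 = 1/(1*1*1) x^0 = (1) x^0
  k = 1: (-1)^1 / (1! * 1! * 2^2) x^2 = -1/(1*1*4) x^2 = (-1/4) x^2
  k = 2: (-1)^2 / (2! * 2! * 2^4) x^4 = 1/(2*2*16) x^4 = (1/64) x^4
  k = 3: (-1)^3 / (3! * 3! * 2^6) x^6 = -1/(6*6*64) x^6 = (-1/2304) x^6
  k = 4: (-1)^4 / (4! * 4! * 2^8) x^8 = 1/(24*24*256) x^8 = (1/147456) x^8
Hence J_0(x) = x^8/147456 - x^6/2304 + x^4/64 - x^2/4 + 1 + ....

J_0(x); series = x^8/147456 - x^6/2304 + x^4/64 - x^2/4 + 1


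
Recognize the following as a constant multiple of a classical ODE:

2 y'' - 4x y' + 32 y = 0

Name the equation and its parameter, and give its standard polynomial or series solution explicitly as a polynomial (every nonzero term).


All three coefficients share the factor 2; dividing through by 2 gives  y'' - 2x y' + 16 y = 0.
This matches the Hermite equation y'' - 2x y' + 2n y = 0 with 2n = 16, so n = 8; the polynomial solution is H_8(x).
With y = sum_k a_k x^k, matching x^k gives (k+2)(k+1) a_{k+2} = 2(k - n) a_k = 2(k - 8) a_k. The right side vanishes at k = 8, so the series with the parity of 8 terminates at degree 8.
Standard normalization: leading coefficient of H_n is 2^n, so a_8 = 2^8 = 256. Work downward with a_k = (k+1)(k+2) a_{k+2} / (2(k - n)):
  a_6 = (7)(8)(256) / (2(6 - 8)) = 14336/(-4) = -3584
  a_4 = (5)(6)(-3584) / (2(4 - 8)) = -107520/(-8) = 13440
  a_2 = (3)(4)(13440) / (2(2 - 8)) = 161280/(-12) = -13440
  a_0 = (1)(2)(-13440) / (2(0 - 8)) = -26880/(-16) = 1680
Hence H_8(x) = 256 x^8 - 3584 x^6 + 13440 x^4 - 13440 x^2 + 1680.

H_8(x); series = 256 x^8 - 3584 x^6 + 13440 x^4 - 13440 x^2 + 1680


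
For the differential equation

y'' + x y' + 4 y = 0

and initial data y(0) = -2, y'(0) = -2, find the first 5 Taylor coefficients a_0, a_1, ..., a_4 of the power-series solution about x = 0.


Ansatz: y(x) = sum_{n>=0} a_n x^n, so y'(x) = sum_{n>=1} n a_n x^(n-1) and y''(x) = sum_{n>=2} n(n-1) a_n x^(n-2).
Substitute into P(x) y'' + Q(x) y' + R(x) y = 0 with P(x) = 1, Q(x) = x, R(x) = 4, and match powers of x.
Initial conditions: a_0 = -2, a_1 = -2.
Setting the coefficient of each power of x to zero and solving order by order (substituting the coefficients already found):
  x^0: 2 a_2 + 4 a_0 = 0  ->  2 a_2 = -4 a_0 = 8  ->  a_2 = 4
  x^1: 6 a_3 + 5 a_1 = 0  ->  6 a_3 = -5 a_1 = 10  ->  a_3 = 5/3
  x^2: 12 a_4 + 6 a_2 = 0  ->  12 a_4 = -6 a_2 = -24  ->  a_4 = -2
Truncated series: y(x) = -2 - 2 x + 4 x^2 + (5/3) x^3 - 2 x^4 + O(x^5).

a_0 = -2; a_1 = -2; a_2 = 4; a_3 = 5/3; a_4 = -2


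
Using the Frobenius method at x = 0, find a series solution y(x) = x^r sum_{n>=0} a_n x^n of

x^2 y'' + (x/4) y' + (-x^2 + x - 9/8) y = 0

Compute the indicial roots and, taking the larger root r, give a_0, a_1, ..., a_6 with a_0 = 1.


Write in Frobenius form y'' + (p(x)/x) y' + (q(x)/x^2) y = 0:
  p(x) = 1/4,  q(x) = -x^2 + x - 9/8.
Indicial equation: r(r-1) + (1/4) r + (-9/8) = 0 -> roots r_1 = 3/2, r_2 = -3/4.
Take r = r_1 = 3/2. Let y(x) = x^r sum_{n>=0} a_n x^n with a_0 = 1.
Substitute y = x^r sum a_n x^n and match x^{r+n}. The recurrence is
  D(n) a_n + 1 a_{n-1} - 1 a_{n-2} = 0,  where D(n) = (r+n)(r+n-1) + (1/4)(r+n) + (-9/8).
  a_n = [-1 a_{n-1} + 1 a_{n-2}] / D(n).
Since the indicial polynomial factors as (r - r_1)(r - r_2), D(n) = (r_1 + n - r_1)(r_1 + n - r_2) = n(n + 9/4).
Evaluating step by step (a_0 = 1):
  n = 1: D(1) = 1(1 + 9/4) = 13/4; numerator = -1(1) = -1; a_1 = (-1)/(13/4) = -4/13
  n = 2: D(2) = 2(2 + 9/4) = 17/2; numerator = -1(-4/13) + 1(1) = 17/13; a_2 = (17/13)/(17/2) = 2/13
  n = 3: D(3) = 3(3 + 9/4) = 63/4; numerator = -1(2/13) + 1(-4/13) = -6/13; a_3 = (-6/13)/(63/4) = -8/273
  n = 4: D(4) = 4(4 + 9/4) = 25; numerator = -1(-8/273) + 1(2/13) = 50/273; a_4 = (50/273)/(25) = 2/273
  n = 5: D(5) = 5(5 + 9/4) = 145/4; numerator = -1(2/273) + 1(-8/273) = -10/273; a_5 = (-10/273)/(145/4) = -8/7917
  n = 6: D(6) = 6(6 + 9/4) = 99/2; numerator = -1(-8/7917) + 1(2/273) = 22/2639; a_6 = (22/2639)/(99/2) = 4/23751

r = 3/2; a_0 = 1; a_1 = -4/13; a_2 = 2/13; a_3 = -8/273; a_4 = 2/273; a_5 = -8/7917; a_6 = 4/23751


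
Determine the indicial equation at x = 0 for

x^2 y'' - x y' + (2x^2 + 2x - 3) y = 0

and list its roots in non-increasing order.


Divide by x^2 to reach normal form y'' + P_1(x) y' + P_2(x) y = 0 with P_1(x) = -1/x and P_2(x) = 2 + 2/x - 3/x^2.
x = 0 is a singular point because the y'-coefficient -1/x has a pole at x = 0 and the y-coefficient 2 + 2/x - 3/x^2 has a pole at x = 0.
It is a regular singular point because x P_1(x) = p(x) = -1 and x^2 P_2(x) = q(x) = 2x^2 + 2x - 3 are polynomials, hence analytic at x = 0.
p(0) = -1,  q(0) = -3.
Indicial equation: r(r-1) + p(0) r + q(0) = 0, i.e. r^2 + (p(0) - 1) r + q(0) = 0, i.e. r^2 - 2 r - 3 = 0.
Discriminant: (-2)^2 - 4(-3) = 16, so r = (2 ± 4)/2.
Solving: r_1 = 3, r_2 = -1.

indicial: r^2 - 2 r - 3 = 0; roots r_1 = 3, r_2 = -1


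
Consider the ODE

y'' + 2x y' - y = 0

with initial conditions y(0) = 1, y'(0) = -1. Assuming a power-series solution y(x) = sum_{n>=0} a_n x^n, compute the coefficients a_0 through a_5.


Ansatz: y(x) = sum_{n>=0} a_n x^n, so y'(x) = sum_{n>=1} n a_n x^(n-1) and y''(x) = sum_{n>=2} n(n-1) a_n x^(n-2).
Substitute into P(x) y'' + Q(x) y' + R(x) y = 0 with P(x) = 1, Q(x) = 2x, R(x) = -1, and match powers of x.
Initial conditions: a_0 = 1, a_1 = -1.
Setting the coefficient of each power of x to zero and solving order by order (substituting the coefficients already found):
  x^0: 2 a_2 - a_0 = 0  ->  2 a_2 = a_0 = 1  ->  a_2 = 1/2
  x^1: 6 a_3 + a_1 = 0  ->  6 a_3 = -a_1 = 1  ->  a_3 = 1/6
  x^2: 12 a_4 + 3 a_2 = 0  ->  12 a_4 = -3 a_2 = -3/2  ->  a_4 = -1/8
  x^3: 20 a_5 + 5 a_3 = 0  ->  20 a_5 = -5 a_3 = -5/6  ->  a_5 = -1/24
Truncated series: y(x) = 1 - x + (1/2) x^2 + (1/6) x^3 - (1/8) x^4 - (1/24) x^5 + O(x^6).

a_0 = 1; a_1 = -1; a_2 = 1/2; a_3 = 1/6; a_4 = -1/8; a_5 = -1/24


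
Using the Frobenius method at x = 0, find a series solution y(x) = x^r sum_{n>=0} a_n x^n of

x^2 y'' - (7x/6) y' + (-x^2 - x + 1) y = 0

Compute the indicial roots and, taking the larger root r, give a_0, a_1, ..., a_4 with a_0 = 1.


Write in Frobenius form y'' + (p(x)/x) y' + (q(x)/x^2) y = 0:
  p(x) = -7/6,  q(x) = -x^2 - x + 1.
Indicial equation: r(r-1) + (-7/6) r + (1) = 0 -> roots r_1 = 3/2, r_2 = 2/3.
Take r = r_1 = 3/2. Let y(x) = x^r sum_{n>=0} a_n x^n with a_0 = 1.
Substitute y = x^r sum a_n x^n and match x^{r+n}. The recurrence is
  D(n) a_n - 1 a_{n-1} - 1 a_{n-2} = 0,  where D(n) = (r+n)(r+n-1) + (-7/6)(r+n) + (1).
  a_n = [1 a_{n-1} + 1 a_{n-2}] / D(n).
Since the indicial polynomial factors as (r - r_1)(r - r_2), D(n) = (r_1 + n - r_1)(r_1 + n - r_2) = n(n + 5/6).
Evaluating step by step (a_0 = 1):
  n = 1: D(1) = 1(1 + 5/6) = 11/6; numerator = 1(1) = 1; a_1 = (1)/(11/6) = 6/11
  n = 2: D(2) = 2(2 + 5/6) = 17/3; numerator = 1(6/11) + 1(1) = 17/11; a_2 = (17/11)/(17/3) = 3/11
  n = 3: D(3) = 3(3 + 5/6) = 23/2; numerator = 1(3/11) + 1(6/11) = 9/11; a_3 = (9/11)/(23/2) = 18/253
  n = 4: D(4) = 4(4 + 5/6) = 58/3; numerator = 1(18/253) + 1(3/11) = 87/253; a_4 = (87/253)/(58/3) = 9/506

r = 3/2; a_0 = 1; a_1 = 6/11; a_2 = 3/11; a_3 = 18/253; a_4 = 9/506


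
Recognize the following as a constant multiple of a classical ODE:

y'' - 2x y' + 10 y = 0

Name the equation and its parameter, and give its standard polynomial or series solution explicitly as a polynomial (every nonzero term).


The equation is already in a standard form:  y'' - 2x y' + 10 y = 0.
This matches the Hermite equation y'' - 2x y' + 2n y = 0 with 2n = 10, so n = 5; the polynomial solution is H_5(x).
With y = sum_k a_k x^k, matching x^k gives (k+2)(k+1) a_{k+2} = 2(k - n) a_k = 2(k - 5) a_k. The right side vanishes at k = 5, so the series with the parity of 5 terminates at degree 5.
Standard normalization: leading coefficient of H_n is 2^n, so a_5 = 2^5 = 32. Work downward with a_k = (k+1)(k+2) a_{k+2} / (2(k - n)):
  a_3 = (4)(5)(32) / (2(3 - 5)) = 640/(-4) = -160
  a_1 = (2)(3)(-160) / (2(1 - 5)) = -960/(-8) = 120
Hence H_5(x) = 32 x^5 - 160 x^3 + 120 x.

H_5(x); series = 32 x^5 - 160 x^3 + 120 x


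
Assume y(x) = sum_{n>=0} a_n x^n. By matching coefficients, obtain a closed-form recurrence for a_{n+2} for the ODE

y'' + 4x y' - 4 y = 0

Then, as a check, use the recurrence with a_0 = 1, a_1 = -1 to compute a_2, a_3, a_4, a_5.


Substitute y = sum_n a_n x^n.
y''(x) has coefficient (n+2)(n+1) a_{n+2} at x^n;
4 x y'(x) has coefficient 4 n a_n at x^n (shift);
-4 y(x) has coefficient -4 a_n at x^n.
Matching x^n: (n+2)(n+1) a_{n+2} + (4n - 4) a_n = 0.
Thus a_{n+2} = (-4n + 4) / ((n+1)(n+2)) * a_n.

Check with a_0 = 1, a_1 = -1 (apply the recurrence for n = 0, 1, 2, 3): a_0 = 1, a_1 = -1, a_2 = 2, a_3 = 0, a_4 = -2/3, a_5 = 0.

a_(n+2) = (-4n + 4) / ((n+1)(n+2)) * a_n; check: a_0 = 1, a_1 = -1, a_2 = 2, a_3 = 0, a_4 = -2/3, a_5 = 0


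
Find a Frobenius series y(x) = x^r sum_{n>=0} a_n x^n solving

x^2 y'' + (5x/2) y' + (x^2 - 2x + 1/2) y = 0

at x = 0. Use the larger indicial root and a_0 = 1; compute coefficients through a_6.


Write in Frobenius form y'' + (p(x)/x) y' + (q(x)/x^2) y = 0:
  p(x) = 5/2,  q(x) = x^2 - 2x + 1/2.
Indicial equation: r(r-1) + (5/2) r + (1/2) = 0 -> roots r_1 = -1/2, r_2 = -1.
Take r = r_1 = -1/2. Let y(x) = x^r sum_{n>=0} a_n x^n with a_0 = 1.
Substitute y = x^r sum a_n x^n and match x^{r+n}. The recurrence is
  D(n) a_n - 2 a_{n-1} + 1 a_{n-2} = 0,  where D(n) = (r+n)(r+n-1) + (5/2)(r+n) + (1/2).
  a_n = [2 a_{n-1} - 1 a_{n-2}] / D(n).
Since the indicial polynomial factors as (r - r_1)(r - r_2), D(n) = (r_1 + n - r_1)(r_1 + n - r_2) = n(n + 1/2).
Evaluating step by step (a_0 = 1):
  n = 1: D(1) = 1(1 + 1/2) = 3/2; numerator = 2(1) = 2; a_1 = (2)/(3/2) = 4/3
  n = 2: D(2) = 2(2 + 1/2) = 5; numerator = 2(4/3) - 1(1) = 5/3; a_2 = (5/3)/(5) = 1/3
  n = 3: D(3) = 3(3 + 1/2) = 21/2; numerator = 2(1/3) - 1(4/3) = -2/3; a_3 = (-2/3)/(21/2) = -4/63
  n = 4: D(4) = 4(4 + 1/2) = 18; numerator = 2(-4/63) - 1(1/3) = -29/63; a_4 = (-29/63)/(18) = -29/1134
  n = 5: D(5) = 5(5 + 1/2) = 55/2; numerator = 2(-29/1134) - 1(-4/63) = 1/81; a_5 = (1/81)/(55/2) = 2/4455
  n = 6: D(6) = 6(6 + 1/2) = 39; numerator = 2(2/4455) - 1(-29/1134) = 1651/62370; a_6 = (1651/62370)/(39) = 127/187110

r = -1/2; a_0 = 1; a_1 = 4/3; a_2 = 1/3; a_3 = -4/63; a_4 = -29/1134; a_5 = 2/4455; a_6 = 127/187110


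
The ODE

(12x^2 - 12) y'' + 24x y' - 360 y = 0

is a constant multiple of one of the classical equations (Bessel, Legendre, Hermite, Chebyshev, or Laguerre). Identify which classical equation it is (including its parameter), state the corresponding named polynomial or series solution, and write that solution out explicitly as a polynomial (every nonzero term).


All three coefficients share the factor -12; dividing through by -12 gives  (1 - x^2) y'' - 2x y' + 30 y = 0.
This matches the Legendre equation (1 - x^2) y'' - 2x y' + n(n+1) y = 0 (note the -2x y' term) with n(n+1) = 30, so n = 5; the polynomial solution is P_5(x).
With y = sum_k a_k x^k, matching x^k gives (k+2)(k+1) a_{k+2} = [k(k+1) - n(n+1)] a_k = (k - 5)(k + 6) a_k. The right side vanishes at k = 5, so the series with the parity of 5 terminates at degree 5.
Standard normalization (P_n(1) = 1): leading coefficient (2n)!/(2^n (n!)^2) = 3628800/(32*14400) = 63/8, so a_5 = 63/8. Work downward with a_k = (k+1)(k+2) a_{k+2} / ((k - 5)(k + 6)):
  a_3 = (4)(5)(63/8) / ((3 - 5)(3 + 6)) = (315/2)/(-18) = -35/4
  a_1 = (2)(3)(-35/4) / ((1 - 5)(1 + 6)) = (-105/2)/(-28) = 15/8
Hence P_5(x) = 63 x^5/8 - 35 x^3/4 + 15 x/8.

P_5(x); series = 63 x^5/8 - 35 x^3/4 + 15 x/8


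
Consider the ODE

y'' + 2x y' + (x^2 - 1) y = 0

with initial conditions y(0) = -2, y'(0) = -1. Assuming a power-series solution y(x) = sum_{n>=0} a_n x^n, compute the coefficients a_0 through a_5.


Ansatz: y(x) = sum_{n>=0} a_n x^n, so y'(x) = sum_{n>=1} n a_n x^(n-1) and y''(x) = sum_{n>=2} n(n-1) a_n x^(n-2).
Substitute into P(x) y'' + Q(x) y' + R(x) y = 0 with P(x) = 1, Q(x) = 2x, R(x) = x^2 - 1, and match powers of x.
Initial conditions: a_0 = -2, a_1 = -1.
Setting the coefficient of each power of x to zero and solving order by order (substituting the coefficients already found):
  x^0: 2 a_2 - a_0 = 0  ->  2 a_2 = a_0 = -2  ->  a_2 = -1
  x^1: 6 a_3 + a_1 = 0  ->  6 a_3 = -a_1 = 1  ->  a_3 = 1/6
  x^2: 12 a_4 + 3 a_2 + a_0 = 0  ->  12 a_4 = -3 a_2 - a_0 = 5  ->  a_4 = 5/12
  x^3: 20 a_5 + 5 a_3 + a_1 = 0  ->  20 a_5 = -5 a_3 - a_1 = 1/6  ->  a_5 = 1/120
Truncated series: y(x) = -2 - x - x^2 + (1/6) x^3 + (5/12) x^4 + (1/120) x^5 + O(x^6).

a_0 = -2; a_1 = -1; a_2 = -1; a_3 = 1/6; a_4 = 5/12; a_5 = 1/120


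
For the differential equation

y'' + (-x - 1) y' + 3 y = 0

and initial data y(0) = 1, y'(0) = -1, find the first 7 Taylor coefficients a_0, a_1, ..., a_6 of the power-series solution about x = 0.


Ansatz: y(x) = sum_{n>=0} a_n x^n, so y'(x) = sum_{n>=1} n a_n x^(n-1) and y''(x) = sum_{n>=2} n(n-1) a_n x^(n-2).
Substitute into P(x) y'' + Q(x) y' + R(x) y = 0 with P(x) = 1, Q(x) = -x - 1, R(x) = 3, and match powers of x.
Initial conditions: a_0 = 1, a_1 = -1.
Setting the coefficient of each power of x to zero and solving order by order (substituting the coefficients already found):
  x^0: 2 a_2 - a_1 + 3 a_0 = 0  ->  2 a_2 = a_1 - 3 a_0 = -4  ->  a_2 = -2
  x^1: 6 a_3 - 2 a_2 + 2 a_1 = 0  ->  6 a_3 = 2 a_2 - 2 a_1 = -2  ->  a_3 = -1/3
  x^2: 12 a_4 - 3 a_3 + a_2 = 0  ->  12 a_4 = 3 a_3 - a_2 = 1  ->  a_4 = 1/12
  x^3: 20 a_5 - 4 a_4 = 0  ->  20 a_5 = 4 a_4 = 1/3  ->  a_5 = 1/60
  x^4: 30 a_6 - 5 a_5 - a_4 = 0  ->  30 a_6 = 5 a_5 + a_4 = 1/6  ->  a_6 = 1/180
Truncated series: y(x) = 1 - x - 2 x^2 - (1/3) x^3 + (1/12) x^4 + (1/60) x^5 + (1/180) x^6 + O(x^7).

a_0 = 1; a_1 = -1; a_2 = -2; a_3 = -1/3; a_4 = 1/12; a_5 = 1/60; a_6 = 1/180
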